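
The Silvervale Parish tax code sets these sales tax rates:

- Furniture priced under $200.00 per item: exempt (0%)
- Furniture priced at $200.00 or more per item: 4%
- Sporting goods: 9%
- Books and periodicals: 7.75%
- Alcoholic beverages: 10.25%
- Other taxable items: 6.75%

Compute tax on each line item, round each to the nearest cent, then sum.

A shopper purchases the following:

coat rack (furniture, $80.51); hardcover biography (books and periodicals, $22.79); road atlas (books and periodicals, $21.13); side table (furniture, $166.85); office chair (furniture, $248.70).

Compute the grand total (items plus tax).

Coat rack $80.51: furniture, under $200.00 → 0% → $0.00
Hardcover biography $22.79: books and periodicals → 7.75% → $1.77
Road atlas $21.13: books and periodicals → 7.75% → $1.64
Side table $166.85: furniture, under $200.00 → 0% → $0.00
Office chair $248.70: furniture, $200.00 or more → 4% → $9.95
Subtotal = $539.98; tax = $13.36; total due = $553.34

$553.34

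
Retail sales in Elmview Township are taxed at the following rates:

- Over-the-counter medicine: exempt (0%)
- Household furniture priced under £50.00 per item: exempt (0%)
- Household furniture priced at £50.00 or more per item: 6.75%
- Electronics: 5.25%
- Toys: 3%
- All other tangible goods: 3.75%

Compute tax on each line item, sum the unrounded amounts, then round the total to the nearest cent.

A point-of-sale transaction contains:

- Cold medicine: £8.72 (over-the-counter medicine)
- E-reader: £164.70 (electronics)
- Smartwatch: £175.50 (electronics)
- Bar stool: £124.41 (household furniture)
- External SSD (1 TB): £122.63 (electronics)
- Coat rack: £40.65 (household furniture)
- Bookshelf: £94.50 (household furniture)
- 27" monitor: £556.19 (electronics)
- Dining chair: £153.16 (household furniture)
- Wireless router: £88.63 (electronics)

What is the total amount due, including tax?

Cold medicine £8.72: over-the-counter medicine → 0% → £0.00
E-reader £164.70: electronics → 5.25% → £8.64675
Smartwatch £175.50: electronics → 5.25% → £9.21375
Bar stool £124.41: household furniture, £50.00 or more → 6.75% → £8.397675
External SSD (1 TB) £122.63: electronics → 5.25% → £6.438075
Coat rack £40.65: household furniture, under £50.00 → 0% → £0.00
Bookshelf £94.50: household furniture, £50.00 or more → 6.75% → £6.37875
27" monitor £556.19: electronics → 5.25% → £29.199975
Dining chair £153.16: household furniture, £50.00 or more → 6.75% → £10.3383
Wireless router £88.63: electronics → 5.25% → £4.653075
Subtotal = £1529.09; unrounded tax = £83.26635 → £83.27; total due = £1612.36

£1612.36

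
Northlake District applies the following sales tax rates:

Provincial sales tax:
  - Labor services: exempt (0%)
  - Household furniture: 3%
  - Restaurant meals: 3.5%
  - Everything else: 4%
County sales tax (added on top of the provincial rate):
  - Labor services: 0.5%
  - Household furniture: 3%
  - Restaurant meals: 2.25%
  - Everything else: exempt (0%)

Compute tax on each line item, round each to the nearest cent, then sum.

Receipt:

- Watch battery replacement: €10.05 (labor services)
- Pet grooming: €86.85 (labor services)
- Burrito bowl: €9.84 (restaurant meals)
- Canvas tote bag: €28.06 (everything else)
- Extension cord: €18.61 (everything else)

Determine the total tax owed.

Watch battery replacement €10.05: labor services → 0% + 0.5% county = 0.5% → €0.05
Pet grooming €86.85: labor services → 0% + 0.5% county = 0.5% → €0.43
Burrito bowl €9.84: restaurant meals → 3.5% + 2.25% county = 5.75% → €0.57
Canvas tote bag €28.06: everything else → 4% + 0% county = 4% → €1.12
Extension cord €18.61: everything else → 4% + 0% county = 4% → €0.74
Total tax = €0.05 + €0.43 + €0.57 + €1.12 + €0.74 = €2.91

€2.91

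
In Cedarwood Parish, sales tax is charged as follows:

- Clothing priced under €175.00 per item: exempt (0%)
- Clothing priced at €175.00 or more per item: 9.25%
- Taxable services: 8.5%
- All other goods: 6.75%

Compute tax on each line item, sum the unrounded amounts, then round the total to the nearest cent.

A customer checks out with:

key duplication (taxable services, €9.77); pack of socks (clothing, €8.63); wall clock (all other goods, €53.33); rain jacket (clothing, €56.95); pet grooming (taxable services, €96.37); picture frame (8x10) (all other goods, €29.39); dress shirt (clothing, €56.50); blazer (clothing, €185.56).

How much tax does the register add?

Key duplication €9.77: taxable services → 8.5% → €0.83045
Pack of socks €8.63: clothing, under €175.00 → 0% → €0.00
Wall clock €53.33: all other goods → 6.75% → €3.599775
Rain jacket €56.95: clothing, under €175.00 → 0% → €0.00
Pet grooming €96.37: taxable services → 8.5% → €8.19145
Picture frame (8x10) €29.39: all other goods → 6.75% → €1.983825
Dress shirt €56.50: clothing, under €175.00 → 0% → €0.00
Blazer €185.56: clothing, €175.00 or more → 9.25% → €17.1643
Unrounded tax sum = €31.7698 → €31.77

€31.77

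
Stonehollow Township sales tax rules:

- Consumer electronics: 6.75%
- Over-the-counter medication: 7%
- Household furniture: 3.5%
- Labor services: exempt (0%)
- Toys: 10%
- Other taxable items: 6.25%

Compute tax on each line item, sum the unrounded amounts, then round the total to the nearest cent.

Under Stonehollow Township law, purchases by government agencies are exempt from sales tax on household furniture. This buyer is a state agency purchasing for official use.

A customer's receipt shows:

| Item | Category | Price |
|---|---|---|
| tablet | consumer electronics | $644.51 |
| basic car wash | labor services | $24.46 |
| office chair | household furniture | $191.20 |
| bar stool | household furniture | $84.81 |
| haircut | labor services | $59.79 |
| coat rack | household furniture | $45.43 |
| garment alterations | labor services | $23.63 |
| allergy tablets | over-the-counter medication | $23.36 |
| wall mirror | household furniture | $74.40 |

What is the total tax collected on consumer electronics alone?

Tablet $644.51: consumer electronics → 6.75% → $43.504425
Tax on consumer electronics: unrounded sum = $43.504425 → $43.50

$43.50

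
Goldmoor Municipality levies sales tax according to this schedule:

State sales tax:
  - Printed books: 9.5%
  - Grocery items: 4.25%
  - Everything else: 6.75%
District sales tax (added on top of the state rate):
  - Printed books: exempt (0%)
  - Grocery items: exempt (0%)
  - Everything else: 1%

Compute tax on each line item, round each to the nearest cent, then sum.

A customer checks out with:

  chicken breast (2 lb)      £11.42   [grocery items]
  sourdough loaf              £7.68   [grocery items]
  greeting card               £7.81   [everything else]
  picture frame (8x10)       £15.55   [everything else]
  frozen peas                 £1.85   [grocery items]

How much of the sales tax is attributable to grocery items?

£0.90

Chicken breast (2 lb) £11.42: grocery items → 4.25% + 0% district = 4.25% → £0.49
Sourdough loaf £7.68: grocery items → 4.25% + 0% district = 4.25% → £0.33
Frozen peas £1.85: grocery items → 4.25% + 0% district = 4.25% → £0.08
Tax on grocery items = £0.49 + £0.33 + £0.08 = £0.90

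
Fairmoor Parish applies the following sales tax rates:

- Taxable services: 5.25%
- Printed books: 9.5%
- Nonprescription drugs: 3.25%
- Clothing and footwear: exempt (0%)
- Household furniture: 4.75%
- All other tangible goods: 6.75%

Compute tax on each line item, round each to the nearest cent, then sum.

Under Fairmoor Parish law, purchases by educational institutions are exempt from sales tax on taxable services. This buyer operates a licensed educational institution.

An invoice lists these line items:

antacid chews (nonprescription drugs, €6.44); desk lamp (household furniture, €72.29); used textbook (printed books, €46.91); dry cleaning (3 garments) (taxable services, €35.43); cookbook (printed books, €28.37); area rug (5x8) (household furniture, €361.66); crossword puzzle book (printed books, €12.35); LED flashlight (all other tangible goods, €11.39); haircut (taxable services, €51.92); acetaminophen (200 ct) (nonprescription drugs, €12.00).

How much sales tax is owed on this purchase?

€30.31

Antacid chews €6.44: nonprescription drugs → 3.25% → €0.21
Desk lamp €72.29: household furniture → 4.75% → €3.43
Used textbook €46.91: printed books → 9.5% → €4.46
Dry cleaning (3 garments) €35.43: taxable services, buyer-exempt → 0% → €0.00
Cookbook €28.37: printed books → 9.5% → €2.70
Area rug (5x8) €361.66: household furniture → 4.75% → €17.18
Crossword puzzle book €12.35: printed books → 9.5% → €1.17
LED flashlight €11.39: all other tangible goods → 6.75% → €0.77
Haircut €51.92: taxable services, buyer-exempt → 0% → €0.00
Acetaminophen (200 ct) €12.00: nonprescription drugs → 3.25% → €0.39
Total tax = €0.21 + €3.43 + €4.46 + €2.70 + €17.18 + €1.17 + €0.77 + €0.39 = €30.31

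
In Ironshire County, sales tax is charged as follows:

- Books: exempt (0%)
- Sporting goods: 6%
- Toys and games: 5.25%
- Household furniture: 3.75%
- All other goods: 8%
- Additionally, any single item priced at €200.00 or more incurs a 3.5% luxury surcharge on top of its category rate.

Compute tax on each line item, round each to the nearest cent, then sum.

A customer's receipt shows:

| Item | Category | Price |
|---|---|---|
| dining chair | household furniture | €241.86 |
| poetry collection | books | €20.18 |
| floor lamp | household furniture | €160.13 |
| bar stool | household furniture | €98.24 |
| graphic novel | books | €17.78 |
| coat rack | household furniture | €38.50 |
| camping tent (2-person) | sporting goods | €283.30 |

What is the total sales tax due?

Dining chair €241.86: household furniture → 3.75% + 3.5% surcharge = 7.25% → €17.53
Poetry collection €20.18: books → 0% → €0.00
Floor lamp €160.13: household furniture → 3.75% → €6.00
Bar stool €98.24: household furniture → 3.75% → €3.68
Graphic novel €17.78: books → 0% → €0.00
Coat rack €38.50: household furniture → 3.75% → €1.44
Camping tent (2-person) €283.30: sporting goods → 6% + 3.5% surcharge = 9.5% → €26.91
Total tax = €17.53 + €6.00 + €3.68 + €1.44 + €26.91 = €55.56

€55.56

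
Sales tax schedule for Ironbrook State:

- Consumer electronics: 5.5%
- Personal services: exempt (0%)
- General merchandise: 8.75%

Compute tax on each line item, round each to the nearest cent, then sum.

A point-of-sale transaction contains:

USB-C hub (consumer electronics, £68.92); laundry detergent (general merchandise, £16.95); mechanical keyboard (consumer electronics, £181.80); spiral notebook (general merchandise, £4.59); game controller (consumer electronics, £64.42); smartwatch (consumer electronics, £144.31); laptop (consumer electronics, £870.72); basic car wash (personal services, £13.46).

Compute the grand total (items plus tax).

USB-C hub £68.92: consumer electronics → 5.5% → £3.79
Laundry detergent £16.95: general merchandise → 8.75% → £1.48
Mechanical keyboard £181.80: consumer electronics → 5.5% → £10.00
Spiral notebook £4.59: general merchandise → 8.75% → £0.40
Game controller £64.42: consumer electronics → 5.5% → £3.54
Smartwatch £144.31: consumer electronics → 5.5% → £7.94
Laptop £870.72: consumer electronics → 5.5% → £47.89
Basic car wash £13.46: personal services → 0% → £0.00
Subtotal = £1365.17; tax = £75.04; total due = £1440.21

£1440.21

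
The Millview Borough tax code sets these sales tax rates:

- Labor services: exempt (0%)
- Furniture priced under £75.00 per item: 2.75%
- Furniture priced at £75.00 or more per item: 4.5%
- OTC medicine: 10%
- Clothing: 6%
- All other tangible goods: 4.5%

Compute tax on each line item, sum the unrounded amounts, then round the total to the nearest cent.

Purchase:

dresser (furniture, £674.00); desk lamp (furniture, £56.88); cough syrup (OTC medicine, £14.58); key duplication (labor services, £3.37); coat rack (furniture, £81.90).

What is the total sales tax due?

£37.04

Dresser £674.00: furniture, £75.00 or more → 4.5% → £30.33
Desk lamp £56.88: furniture, under £75.00 → 2.75% → £1.5642
Cough syrup £14.58: OTC medicine → 10% → £1.458
Key duplication £3.37: labor services → 0% → £0.00
Coat rack £81.90: furniture, £75.00 or more → 4.5% → £3.6855
Unrounded tax sum = £37.0377 → £37.04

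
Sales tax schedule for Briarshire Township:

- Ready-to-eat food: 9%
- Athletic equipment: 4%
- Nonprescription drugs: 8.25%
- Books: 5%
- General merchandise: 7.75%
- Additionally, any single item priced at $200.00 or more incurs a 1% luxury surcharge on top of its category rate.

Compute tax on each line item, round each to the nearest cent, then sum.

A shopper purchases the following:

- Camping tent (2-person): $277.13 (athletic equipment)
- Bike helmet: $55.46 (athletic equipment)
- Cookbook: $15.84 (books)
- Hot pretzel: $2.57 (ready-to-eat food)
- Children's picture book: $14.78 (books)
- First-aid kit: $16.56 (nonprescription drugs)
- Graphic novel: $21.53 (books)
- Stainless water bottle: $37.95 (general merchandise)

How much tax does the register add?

$23.23

Camping tent (2-person) $277.13: athletic equipment → 4% + 1% surcharge = 5% → $13.86
Bike helmet $55.46: athletic equipment → 4% → $2.22
Cookbook $15.84: books → 5% → $0.79
Hot pretzel $2.57: ready-to-eat food → 9% → $0.23
Children's picture book $14.78: books → 5% → $0.74
First-aid kit $16.56: nonprescription drugs → 8.25% → $1.37
Graphic novel $21.53: books → 5% → $1.08
Stainless water bottle $37.95: general merchandise → 7.75% → $2.94
Total tax = $13.86 + $2.22 + $0.79 + $0.23 + $0.74 + $1.37 + $1.08 + $2.94 = $23.23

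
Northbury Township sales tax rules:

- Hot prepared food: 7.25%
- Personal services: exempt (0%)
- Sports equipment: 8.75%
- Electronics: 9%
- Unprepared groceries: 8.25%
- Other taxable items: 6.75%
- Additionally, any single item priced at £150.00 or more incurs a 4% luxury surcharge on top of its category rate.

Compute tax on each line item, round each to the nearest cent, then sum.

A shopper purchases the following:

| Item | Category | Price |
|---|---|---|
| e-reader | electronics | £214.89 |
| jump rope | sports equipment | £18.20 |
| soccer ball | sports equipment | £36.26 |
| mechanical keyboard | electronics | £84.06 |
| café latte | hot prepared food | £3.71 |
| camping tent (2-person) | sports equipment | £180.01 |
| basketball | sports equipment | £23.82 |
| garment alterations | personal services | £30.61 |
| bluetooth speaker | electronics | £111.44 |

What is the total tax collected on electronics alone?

£45.54

E-reader £214.89: electronics → 9% + 4% surcharge = 13% → £27.94
Mechanical keyboard £84.06: electronics → 9% → £7.57
Bluetooth speaker £111.44: electronics → 9% → £10.03
Tax on electronics = £27.94 + £7.57 + £10.03 = £45.54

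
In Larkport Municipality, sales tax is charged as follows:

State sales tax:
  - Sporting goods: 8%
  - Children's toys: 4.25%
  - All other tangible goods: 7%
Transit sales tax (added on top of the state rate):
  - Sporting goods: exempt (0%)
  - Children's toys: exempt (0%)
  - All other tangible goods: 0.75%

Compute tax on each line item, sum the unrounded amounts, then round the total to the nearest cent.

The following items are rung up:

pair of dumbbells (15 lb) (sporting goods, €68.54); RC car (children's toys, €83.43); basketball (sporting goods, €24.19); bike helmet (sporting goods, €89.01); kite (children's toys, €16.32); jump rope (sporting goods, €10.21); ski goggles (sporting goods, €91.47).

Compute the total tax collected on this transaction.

€26.91

Pair of dumbbells (15 lb) €68.54: sporting goods → 8% + 0% transit = 8% → €5.4832
RC car €83.43: children's toys → 4.25% + 0% transit = 4.25% → €3.545775
Basketball €24.19: sporting goods → 8% + 0% transit = 8% → €1.9352
Bike helmet €89.01: sporting goods → 8% + 0% transit = 8% → €7.1208
Kite €16.32: children's toys → 4.25% + 0% transit = 4.25% → €0.6936
Jump rope €10.21: sporting goods → 8% + 0% transit = 8% → €0.8168
Ski goggles €91.47: sporting goods → 8% + 0% transit = 8% → €7.3176
Unrounded tax sum = €26.912975 → €26.91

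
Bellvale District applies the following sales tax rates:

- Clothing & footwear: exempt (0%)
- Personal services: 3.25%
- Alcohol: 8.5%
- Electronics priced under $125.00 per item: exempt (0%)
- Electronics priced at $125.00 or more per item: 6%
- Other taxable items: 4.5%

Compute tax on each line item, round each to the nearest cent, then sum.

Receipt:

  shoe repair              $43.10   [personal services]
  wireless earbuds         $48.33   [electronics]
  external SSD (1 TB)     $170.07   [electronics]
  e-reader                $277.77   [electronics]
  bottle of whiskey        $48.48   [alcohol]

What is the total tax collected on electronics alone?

Wireless earbuds $48.33: electronics, under $125.00 → 0% → $0.00
External SSD (1 TB) $170.07: electronics, $125.00 or more → 6% → $10.20
E-reader $277.77: electronics, $125.00 or more → 6% → $16.67
Tax on electronics = $0.00 + $10.20 + $16.67 = $26.87

$26.87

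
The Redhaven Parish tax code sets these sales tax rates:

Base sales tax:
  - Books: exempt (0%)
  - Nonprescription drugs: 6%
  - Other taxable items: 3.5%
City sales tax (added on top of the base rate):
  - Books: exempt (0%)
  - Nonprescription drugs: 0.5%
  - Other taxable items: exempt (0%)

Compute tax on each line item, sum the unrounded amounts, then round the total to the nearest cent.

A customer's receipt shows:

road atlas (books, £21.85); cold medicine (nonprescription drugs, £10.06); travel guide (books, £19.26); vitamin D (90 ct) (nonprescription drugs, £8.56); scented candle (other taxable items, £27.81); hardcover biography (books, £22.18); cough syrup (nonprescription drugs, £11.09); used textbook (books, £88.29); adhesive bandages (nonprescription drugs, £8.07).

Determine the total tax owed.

£3.43

Road atlas £21.85: books → 0% + 0% city = 0% → £0.00
Cold medicine £10.06: nonprescription drugs → 6% + 0.5% city = 6.5% → £0.6539
Travel guide £19.26: books → 0% + 0% city = 0% → £0.00
Vitamin D (90 ct) £8.56: nonprescription drugs → 6% + 0.5% city = 6.5% → £0.5564
Scented candle £27.81: other taxable items → 3.5% + 0% city = 3.5% → £0.97335
Hardcover biography £22.18: books → 0% + 0% city = 0% → £0.00
Cough syrup £11.09: nonprescription drugs → 6% + 0.5% city = 6.5% → £0.72085
Used textbook £88.29: books → 0% + 0% city = 0% → £0.00
Adhesive bandages £8.07: nonprescription drugs → 6% + 0.5% city = 6.5% → £0.52455
Unrounded tax sum = £3.42905 → £3.43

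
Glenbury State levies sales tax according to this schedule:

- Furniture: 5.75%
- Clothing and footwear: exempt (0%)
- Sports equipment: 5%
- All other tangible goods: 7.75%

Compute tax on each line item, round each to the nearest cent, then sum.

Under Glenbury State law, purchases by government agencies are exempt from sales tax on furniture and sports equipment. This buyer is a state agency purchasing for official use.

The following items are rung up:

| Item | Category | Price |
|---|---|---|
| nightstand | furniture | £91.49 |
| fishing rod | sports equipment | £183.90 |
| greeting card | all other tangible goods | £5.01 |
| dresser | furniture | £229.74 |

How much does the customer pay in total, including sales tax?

£510.53

Nightstand £91.49: furniture, buyer-exempt → 0% → £0.00
Fishing rod £183.90: sports equipment, buyer-exempt → 0% → £0.00
Greeting card £5.01: all other tangible goods → 7.75% → £0.39
Dresser £229.74: furniture, buyer-exempt → 0% → £0.00
Subtotal = £510.14; tax = £0.39; total due = £510.53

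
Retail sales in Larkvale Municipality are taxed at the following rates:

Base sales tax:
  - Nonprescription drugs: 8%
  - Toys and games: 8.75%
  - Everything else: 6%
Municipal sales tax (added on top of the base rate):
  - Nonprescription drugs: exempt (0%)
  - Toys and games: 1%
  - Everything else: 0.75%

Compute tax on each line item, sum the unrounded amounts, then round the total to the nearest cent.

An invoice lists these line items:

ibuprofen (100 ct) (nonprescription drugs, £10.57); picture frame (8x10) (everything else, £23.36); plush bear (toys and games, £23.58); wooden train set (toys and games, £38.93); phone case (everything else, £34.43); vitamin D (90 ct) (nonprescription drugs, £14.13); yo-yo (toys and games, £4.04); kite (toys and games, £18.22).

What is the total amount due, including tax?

Ibuprofen (100 ct) £10.57: nonprescription drugs → 8% + 0% municipal = 8% → £0.8456
Picture frame (8x10) £23.36: everything else → 6% + 0.75% municipal = 6.75% → £1.5768
Plush bear £23.58: toys and games → 8.75% + 1% municipal = 9.75% → £2.29905
Wooden train set £38.93: toys and games → 8.75% + 1% municipal = 9.75% → £3.795675
Phone case £34.43: everything else → 6% + 0.75% municipal = 6.75% → £2.324025
Vitamin D (90 ct) £14.13: nonprescription drugs → 8% + 0% municipal = 8% → £1.1304
Yo-yo £4.04: toys and games → 8.75% + 1% municipal = 9.75% → £0.3939
Kite £18.22: toys and games → 8.75% + 1% municipal = 9.75% → £1.77645
Subtotal = £167.26; unrounded tax = £14.1419 → £14.14; total due = £181.40

£181.40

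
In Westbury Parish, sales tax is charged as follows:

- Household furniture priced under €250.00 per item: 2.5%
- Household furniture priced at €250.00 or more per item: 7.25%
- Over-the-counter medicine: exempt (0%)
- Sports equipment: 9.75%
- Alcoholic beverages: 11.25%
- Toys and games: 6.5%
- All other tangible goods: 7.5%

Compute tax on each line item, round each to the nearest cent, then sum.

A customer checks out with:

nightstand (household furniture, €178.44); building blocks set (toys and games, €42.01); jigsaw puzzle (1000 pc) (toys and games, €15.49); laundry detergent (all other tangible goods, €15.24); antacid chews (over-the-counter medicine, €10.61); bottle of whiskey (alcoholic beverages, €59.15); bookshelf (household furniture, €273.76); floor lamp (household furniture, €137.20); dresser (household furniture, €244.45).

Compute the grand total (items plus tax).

€1021.73

Nightstand €178.44: household furniture, under €250.00 → 2.5% → €4.46
Building blocks set €42.01: toys and games → 6.5% → €2.73
Jigsaw puzzle (1000 pc) €15.49: toys and games → 6.5% → €1.01
Laundry detergent €15.24: all other tangible goods → 7.5% → €1.14
Antacid chews €10.61: over-the-counter medicine → 0% → €0.00
Bottle of whiskey €59.15: alcoholic beverages → 11.25% → €6.65
Bookshelf €273.76: household furniture, €250.00 or more → 7.25% → €19.85
Floor lamp €137.20: household furniture, under €250.00 → 2.5% → €3.43
Dresser €244.45: household furniture, under €250.00 → 2.5% → €6.11
Subtotal = €976.35; tax = €45.38; total due = €1021.73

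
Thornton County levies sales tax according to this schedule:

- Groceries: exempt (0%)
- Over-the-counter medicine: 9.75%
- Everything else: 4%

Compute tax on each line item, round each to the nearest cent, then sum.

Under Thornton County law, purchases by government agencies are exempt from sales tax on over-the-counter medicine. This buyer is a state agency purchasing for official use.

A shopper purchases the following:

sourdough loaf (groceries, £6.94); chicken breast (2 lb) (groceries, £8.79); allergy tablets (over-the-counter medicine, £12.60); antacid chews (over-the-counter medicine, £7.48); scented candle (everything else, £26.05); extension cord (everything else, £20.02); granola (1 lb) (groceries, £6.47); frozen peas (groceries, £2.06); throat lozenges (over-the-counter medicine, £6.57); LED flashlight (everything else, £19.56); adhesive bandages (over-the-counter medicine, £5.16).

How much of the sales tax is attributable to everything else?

Scented candle £26.05: everything else → 4% → £1.04
Extension cord £20.02: everything else → 4% → £0.80
LED flashlight £19.56: everything else → 4% → £0.78
Tax on everything else = £1.04 + £0.80 + £0.78 = £2.62

£2.62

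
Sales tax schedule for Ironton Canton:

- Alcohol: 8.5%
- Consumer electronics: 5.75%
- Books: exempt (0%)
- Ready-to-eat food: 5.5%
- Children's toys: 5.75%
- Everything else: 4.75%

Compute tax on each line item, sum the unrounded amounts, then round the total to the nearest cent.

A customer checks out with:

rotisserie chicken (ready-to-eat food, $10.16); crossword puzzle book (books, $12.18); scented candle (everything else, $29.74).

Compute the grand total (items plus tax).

$54.05

Rotisserie chicken $10.16: ready-to-eat food → 5.5% → $0.5588
Crossword puzzle book $12.18: books → 0% → $0.00
Scented candle $29.74: everything else → 4.75% → $1.41265
Subtotal = $52.08; unrounded tax = $1.97145 → $1.97; total due = $54.05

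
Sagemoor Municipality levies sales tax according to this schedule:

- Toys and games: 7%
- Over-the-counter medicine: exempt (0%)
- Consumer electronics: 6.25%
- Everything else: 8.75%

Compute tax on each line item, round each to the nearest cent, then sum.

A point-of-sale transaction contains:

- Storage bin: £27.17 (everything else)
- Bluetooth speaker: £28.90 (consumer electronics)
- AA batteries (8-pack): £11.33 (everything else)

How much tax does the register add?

£5.18

Storage bin £27.17: everything else → 8.75% → £2.38
Bluetooth speaker £28.90: consumer electronics → 6.25% → £1.81
AA batteries (8-pack) £11.33: everything else → 8.75% → £0.99
Total tax = £2.38 + £1.81 + £0.99 = £5.18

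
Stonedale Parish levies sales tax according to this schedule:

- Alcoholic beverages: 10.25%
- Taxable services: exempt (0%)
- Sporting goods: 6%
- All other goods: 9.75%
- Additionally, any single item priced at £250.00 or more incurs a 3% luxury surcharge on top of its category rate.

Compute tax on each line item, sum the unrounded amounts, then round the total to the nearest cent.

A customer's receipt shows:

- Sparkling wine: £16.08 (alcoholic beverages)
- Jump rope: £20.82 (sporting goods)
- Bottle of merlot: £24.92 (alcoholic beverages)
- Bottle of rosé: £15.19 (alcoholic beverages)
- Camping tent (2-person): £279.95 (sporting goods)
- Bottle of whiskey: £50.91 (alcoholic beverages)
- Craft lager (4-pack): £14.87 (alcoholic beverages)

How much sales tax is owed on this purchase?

£38.95

Sparkling wine £16.08: alcoholic beverages → 10.25% → £1.6482
Jump rope £20.82: sporting goods → 6% → £1.2492
Bottle of merlot £24.92: alcoholic beverages → 10.25% → £2.5543
Bottle of rosé £15.19: alcoholic beverages → 10.25% → £1.556975
Camping tent (2-person) £279.95: sporting goods → 6% + 3% surcharge = 9% → £25.1955
Bottle of whiskey £50.91: alcoholic beverages → 10.25% → £5.218275
Craft lager (4-pack) £14.87: alcoholic beverages → 10.25% → £1.524175
Unrounded tax sum = £38.946625 → £38.95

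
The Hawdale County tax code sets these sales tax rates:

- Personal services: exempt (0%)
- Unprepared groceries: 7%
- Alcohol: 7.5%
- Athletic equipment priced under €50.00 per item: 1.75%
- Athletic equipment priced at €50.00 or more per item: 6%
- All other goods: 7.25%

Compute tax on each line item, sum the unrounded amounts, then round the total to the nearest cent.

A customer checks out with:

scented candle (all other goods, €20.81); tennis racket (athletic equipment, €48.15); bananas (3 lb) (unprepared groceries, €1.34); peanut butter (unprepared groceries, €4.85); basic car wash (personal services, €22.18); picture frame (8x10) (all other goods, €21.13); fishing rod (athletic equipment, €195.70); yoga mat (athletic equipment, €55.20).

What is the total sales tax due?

€19.37

Scented candle €20.81: all other goods → 7.25% → €1.508725
Tennis racket €48.15: athletic equipment, under €50.00 → 1.75% → €0.842625
Bananas (3 lb) €1.34: unprepared groceries → 7% → €0.0938
Peanut butter €4.85: unprepared groceries → 7% → €0.3395
Basic car wash €22.18: personal services → 0% → €0.00
Picture frame (8x10) €21.13: all other goods → 7.25% → €1.531925
Fishing rod €195.70: athletic equipment, €50.00 or more → 6% → €11.742
Yoga mat €55.20: athletic equipment, €50.00 or more → 6% → €3.312
Unrounded tax sum = €19.370575 → €19.37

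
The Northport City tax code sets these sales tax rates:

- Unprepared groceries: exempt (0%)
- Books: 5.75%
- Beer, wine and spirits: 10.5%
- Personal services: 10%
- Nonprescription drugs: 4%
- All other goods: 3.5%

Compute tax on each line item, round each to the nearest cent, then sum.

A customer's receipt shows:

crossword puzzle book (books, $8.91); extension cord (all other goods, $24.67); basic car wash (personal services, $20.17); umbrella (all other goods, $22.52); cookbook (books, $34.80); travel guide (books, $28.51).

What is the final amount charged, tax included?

Crossword puzzle book $8.91: books → 5.75% → $0.51
Extension cord $24.67: all other goods → 3.5% → $0.86
Basic car wash $20.17: personal services → 10% → $2.02
Umbrella $22.52: all other goods → 3.5% → $0.79
Cookbook $34.80: books → 5.75% → $2.00
Travel guide $28.51: books → 5.75% → $1.64
Subtotal = $139.58; tax = $7.82; total due = $147.40

$147.40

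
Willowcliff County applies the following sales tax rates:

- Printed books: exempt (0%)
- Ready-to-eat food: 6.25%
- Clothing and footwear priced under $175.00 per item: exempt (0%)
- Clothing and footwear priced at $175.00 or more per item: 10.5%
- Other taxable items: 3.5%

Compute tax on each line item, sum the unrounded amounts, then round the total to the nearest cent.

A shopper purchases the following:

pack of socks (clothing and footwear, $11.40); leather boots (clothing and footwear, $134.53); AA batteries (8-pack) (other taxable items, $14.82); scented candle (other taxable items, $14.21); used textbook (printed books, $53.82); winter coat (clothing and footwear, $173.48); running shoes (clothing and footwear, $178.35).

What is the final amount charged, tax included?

Pack of socks $11.40: clothing and footwear, under $175.00 → 0% → $0.00
Leather boots $134.53: clothing and footwear, under $175.00 → 0% → $0.00
AA batteries (8-pack) $14.82: other taxable items → 3.5% → $0.5187
Scented candle $14.21: other taxable items → 3.5% → $0.49735
Used textbook $53.82: printed books → 0% → $0.00
Winter coat $173.48: clothing and footwear, under $175.00 → 0% → $0.00
Running shoes $178.35: clothing and footwear, $175.00 or more → 10.5% → $18.72675
Subtotal = $580.61; unrounded tax = $19.7428 → $19.74; total due = $600.35

$600.35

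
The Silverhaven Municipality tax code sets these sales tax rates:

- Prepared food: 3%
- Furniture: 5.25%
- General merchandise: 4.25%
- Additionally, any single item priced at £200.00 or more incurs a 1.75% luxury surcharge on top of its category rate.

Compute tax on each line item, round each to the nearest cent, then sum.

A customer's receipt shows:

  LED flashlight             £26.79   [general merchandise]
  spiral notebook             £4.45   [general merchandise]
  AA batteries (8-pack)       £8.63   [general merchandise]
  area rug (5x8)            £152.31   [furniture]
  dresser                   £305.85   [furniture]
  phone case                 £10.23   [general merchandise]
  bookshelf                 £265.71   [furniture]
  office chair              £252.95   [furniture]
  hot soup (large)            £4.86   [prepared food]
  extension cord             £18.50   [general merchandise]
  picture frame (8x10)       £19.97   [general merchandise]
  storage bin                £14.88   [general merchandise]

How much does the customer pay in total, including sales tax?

LED flashlight £26.79: general merchandise → 4.25% → £1.14
Spiral notebook £4.45: general merchandise → 4.25% → £0.19
AA batteries (8-pack) £8.63: general merchandise → 4.25% → £0.37
Area rug (5x8) £152.31: furniture → 5.25% → £8.00
Dresser £305.85: furniture → 5.25% + 1.75% surcharge = 7% → £21.41
Phone case £10.23: general merchandise → 4.25% → £0.43
Bookshelf £265.71: furniture → 5.25% + 1.75% surcharge = 7% → £18.60
Office chair £252.95: furniture → 5.25% + 1.75% surcharge = 7% → £17.71
Hot soup (large) £4.86: prepared food → 3% → £0.15
Extension cord £18.50: general merchandise → 4.25% → £0.79
Picture frame (8x10) £19.97: general merchandise → 4.25% → £0.85
Storage bin £14.88: general merchandise → 4.25% → £0.63
Subtotal = £1085.13; tax = £70.27; total due = £1155.40

£1155.40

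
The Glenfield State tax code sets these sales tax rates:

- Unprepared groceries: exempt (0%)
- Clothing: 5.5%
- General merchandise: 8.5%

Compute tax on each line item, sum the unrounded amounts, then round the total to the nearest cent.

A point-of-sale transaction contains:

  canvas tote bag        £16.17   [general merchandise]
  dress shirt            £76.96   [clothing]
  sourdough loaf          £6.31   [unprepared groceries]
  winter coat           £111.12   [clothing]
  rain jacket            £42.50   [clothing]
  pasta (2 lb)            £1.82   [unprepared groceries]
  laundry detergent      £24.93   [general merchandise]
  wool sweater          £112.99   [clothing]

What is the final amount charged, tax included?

£415.19

Canvas tote bag £16.17: general merchandise → 8.5% → £1.37445
Dress shirt £76.96: clothing → 5.5% → £4.2328
Sourdough loaf £6.31: unprepared groceries → 0% → £0.00
Winter coat £111.12: clothing → 5.5% → £6.1116
Rain jacket £42.50: clothing → 5.5% → £2.3375
Pasta (2 lb) £1.82: unprepared groceries → 0% → £0.00
Laundry detergent £24.93: general merchandise → 8.5% → £2.11905
Wool sweater £112.99: clothing → 5.5% → £6.21445
Subtotal = £392.80; unrounded tax = £22.38985 → £22.39; total due = £415.19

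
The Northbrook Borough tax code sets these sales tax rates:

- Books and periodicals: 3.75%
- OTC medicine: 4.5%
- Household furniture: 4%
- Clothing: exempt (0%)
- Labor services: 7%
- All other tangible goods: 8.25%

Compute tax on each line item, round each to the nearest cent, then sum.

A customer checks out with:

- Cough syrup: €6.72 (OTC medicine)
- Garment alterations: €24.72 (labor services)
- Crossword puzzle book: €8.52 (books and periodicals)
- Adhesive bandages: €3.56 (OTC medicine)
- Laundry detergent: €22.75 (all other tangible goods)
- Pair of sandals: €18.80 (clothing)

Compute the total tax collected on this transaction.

Cough syrup €6.72: OTC medicine → 4.5% → €0.30
Garment alterations €24.72: labor services → 7% → €1.73
Crossword puzzle book €8.52: books and periodicals → 3.75% → €0.32
Adhesive bandages €3.56: OTC medicine → 4.5% → €0.16
Laundry detergent €22.75: all other tangible goods → 8.25% → €1.88
Pair of sandals €18.80: clothing → 0% → €0.00
Total tax = €0.30 + €1.73 + €0.32 + €0.16 + €1.88 = €4.39

€4.39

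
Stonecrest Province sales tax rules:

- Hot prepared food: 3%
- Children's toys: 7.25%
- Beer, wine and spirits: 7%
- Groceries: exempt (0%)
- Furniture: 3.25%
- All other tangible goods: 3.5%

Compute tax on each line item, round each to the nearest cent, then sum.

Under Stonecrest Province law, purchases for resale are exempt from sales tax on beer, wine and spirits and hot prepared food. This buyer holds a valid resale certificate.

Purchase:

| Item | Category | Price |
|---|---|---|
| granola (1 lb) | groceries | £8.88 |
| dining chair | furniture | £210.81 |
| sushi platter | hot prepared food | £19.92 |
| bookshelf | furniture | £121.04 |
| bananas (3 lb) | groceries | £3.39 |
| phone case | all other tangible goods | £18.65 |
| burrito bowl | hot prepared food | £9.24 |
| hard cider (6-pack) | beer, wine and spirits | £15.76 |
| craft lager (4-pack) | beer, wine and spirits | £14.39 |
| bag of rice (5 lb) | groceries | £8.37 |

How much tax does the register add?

£11.43

Granola (1 lb) £8.88: groceries → 0% → £0.00
Dining chair £210.81: furniture → 3.25% → £6.85
Sushi platter £19.92: hot prepared food, buyer-exempt → 0% → £0.00
Bookshelf £121.04: furniture → 3.25% → £3.93
Bananas (3 lb) £3.39: groceries → 0% → £0.00
Phone case £18.65: all other tangible goods → 3.5% → £0.65
Burrito bowl £9.24: hot prepared food, buyer-exempt → 0% → £0.00
Hard cider (6-pack) £15.76: beer, wine and spirits, buyer-exempt → 0% → £0.00
Craft lager (4-pack) £14.39: beer, wine and spirits, buyer-exempt → 0% → £0.00
Bag of rice (5 lb) £8.37: groceries → 0% → £0.00
Total tax = £6.85 + £3.93 + £0.65 = £11.43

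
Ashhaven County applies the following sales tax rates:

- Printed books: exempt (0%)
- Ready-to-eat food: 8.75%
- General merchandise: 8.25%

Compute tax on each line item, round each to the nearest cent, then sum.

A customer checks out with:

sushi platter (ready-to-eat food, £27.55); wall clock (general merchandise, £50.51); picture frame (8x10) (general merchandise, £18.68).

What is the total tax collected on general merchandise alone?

£5.71

Wall clock £50.51: general merchandise → 8.25% → £4.17
Picture frame (8x10) £18.68: general merchandise → 8.25% → £1.54
Tax on general merchandise = £4.17 + £1.54 = £5.71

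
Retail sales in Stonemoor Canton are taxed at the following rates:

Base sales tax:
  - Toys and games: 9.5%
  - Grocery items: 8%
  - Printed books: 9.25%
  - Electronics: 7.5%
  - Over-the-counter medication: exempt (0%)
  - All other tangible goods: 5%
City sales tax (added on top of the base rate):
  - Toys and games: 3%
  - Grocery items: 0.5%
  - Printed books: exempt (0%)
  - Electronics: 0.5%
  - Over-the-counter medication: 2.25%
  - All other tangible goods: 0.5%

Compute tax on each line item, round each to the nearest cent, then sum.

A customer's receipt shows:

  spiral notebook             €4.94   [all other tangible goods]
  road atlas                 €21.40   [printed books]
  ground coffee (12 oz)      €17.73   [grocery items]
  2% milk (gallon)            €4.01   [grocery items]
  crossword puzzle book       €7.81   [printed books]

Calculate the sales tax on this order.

€4.82

Spiral notebook €4.94: all other tangible goods → 5% + 0.5% city = 5.5% → €0.27
Road atlas €21.40: printed books → 9.25% + 0% city = 9.25% → €1.98
Ground coffee (12 oz) €17.73: grocery items → 8% + 0.5% city = 8.5% → €1.51
2% milk (gallon) €4.01: grocery items → 8% + 0.5% city = 8.5% → €0.34
Crossword puzzle book €7.81: printed books → 9.25% + 0% city = 9.25% → €0.72
Total tax = €0.27 + €1.98 + €1.51 + €0.34 + €0.72 = €4.82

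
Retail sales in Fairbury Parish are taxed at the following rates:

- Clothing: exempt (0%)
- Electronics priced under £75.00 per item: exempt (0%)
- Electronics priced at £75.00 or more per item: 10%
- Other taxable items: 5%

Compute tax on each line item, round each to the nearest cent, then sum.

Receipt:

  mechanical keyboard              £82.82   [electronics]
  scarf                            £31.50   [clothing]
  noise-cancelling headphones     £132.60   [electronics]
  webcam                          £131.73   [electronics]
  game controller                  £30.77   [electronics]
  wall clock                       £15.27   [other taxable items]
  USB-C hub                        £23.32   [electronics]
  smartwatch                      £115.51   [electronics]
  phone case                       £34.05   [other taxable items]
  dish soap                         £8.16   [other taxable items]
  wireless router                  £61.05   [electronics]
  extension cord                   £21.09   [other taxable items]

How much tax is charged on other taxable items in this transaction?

Wall clock £15.27: other taxable items → 5% → £0.76
Phone case £34.05: other taxable items → 5% → £1.70
Dish soap £8.16: other taxable items → 5% → £0.41
Extension cord £21.09: other taxable items → 5% → £1.05
Tax on other taxable items = £0.76 + £1.70 + £0.41 + £1.05 = £3.92

£3.92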